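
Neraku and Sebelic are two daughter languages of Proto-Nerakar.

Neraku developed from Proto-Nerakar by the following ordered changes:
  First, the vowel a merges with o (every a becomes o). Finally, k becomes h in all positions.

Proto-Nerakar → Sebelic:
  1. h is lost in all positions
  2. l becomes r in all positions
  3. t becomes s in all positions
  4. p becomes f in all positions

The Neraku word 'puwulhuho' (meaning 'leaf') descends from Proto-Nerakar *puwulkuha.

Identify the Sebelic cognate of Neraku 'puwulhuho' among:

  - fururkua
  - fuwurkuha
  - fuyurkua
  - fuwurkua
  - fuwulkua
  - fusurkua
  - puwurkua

fuwurkua

Sebelic: start from *puwulkuha.
  rule 1 (h-loss): puwulkuha → puwulkua
  rule 2 (unconditioned shift): puwulkua → puwurkua
  rule 3: no change — puwurkua
  rule 4 (unconditioned shift): puwurkua → fuwurkua
  ⇒ Sebelic fuwurkua
Among the options, 'fuwurkua' alone shows every Sebelic change applied in order.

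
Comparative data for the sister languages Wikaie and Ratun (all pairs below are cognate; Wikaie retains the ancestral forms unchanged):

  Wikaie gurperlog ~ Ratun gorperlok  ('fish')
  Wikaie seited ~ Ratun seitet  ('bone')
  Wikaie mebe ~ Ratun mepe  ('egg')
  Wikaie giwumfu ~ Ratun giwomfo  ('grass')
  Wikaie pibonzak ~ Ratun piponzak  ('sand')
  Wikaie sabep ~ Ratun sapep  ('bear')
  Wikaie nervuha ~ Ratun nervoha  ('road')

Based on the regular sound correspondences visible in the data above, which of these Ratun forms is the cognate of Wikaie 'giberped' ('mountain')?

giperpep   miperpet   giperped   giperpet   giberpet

giperpet

mebe ~ mepe, sabep ~ sapep — Wikaie b corresponds to Ratun p between vowels (before a front vowel).
seited ~ seitet — Wikaie d corresponds to Ratun t word-finally.
Applying these to Wikaie 'giberped':
  giberped → giperped   (b→p between vowels (before a front vowel))
  giperped → giperpet   (d→t word-finally)
So the Ratun cognate is 'giperpet'.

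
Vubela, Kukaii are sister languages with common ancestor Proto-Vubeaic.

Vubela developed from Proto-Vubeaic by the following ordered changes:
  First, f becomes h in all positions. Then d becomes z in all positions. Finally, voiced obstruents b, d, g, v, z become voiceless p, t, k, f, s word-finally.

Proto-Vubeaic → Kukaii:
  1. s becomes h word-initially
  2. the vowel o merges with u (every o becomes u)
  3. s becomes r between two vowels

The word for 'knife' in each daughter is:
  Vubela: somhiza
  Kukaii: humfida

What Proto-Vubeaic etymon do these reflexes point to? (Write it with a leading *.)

Position 2: Vubela has o, Kukaii has u. Vubela preserves o here (none of its changes turn any other segment into o), so the proto-segment is *o.
Position 4: Vubela has h, Kukaii has f. Kukaii preserves f here (none of its changes turn any other segment into f), so the proto-segment is *f.
This points to *somfida. Verify forward in each daughter:
Vubela: start from *somfida.
  rule 1 (unconditioned shift): somfida → somhida
  rule 2 (unconditioned shift): somhida → somhiza
  rule 3: no change — somhiza
  ⇒ Vubela somhiza
Kukaii: start from *somfida.
  rule 1 (debuccalisation): somfida → homfida
  rule 2 (vowel merger): homfida → humfida
  rule 3: no change — humfida
  ⇒ Kukaii humfida
No other proto-form is consistent with every reflex, so the reconstruction is *somfida.

*somfida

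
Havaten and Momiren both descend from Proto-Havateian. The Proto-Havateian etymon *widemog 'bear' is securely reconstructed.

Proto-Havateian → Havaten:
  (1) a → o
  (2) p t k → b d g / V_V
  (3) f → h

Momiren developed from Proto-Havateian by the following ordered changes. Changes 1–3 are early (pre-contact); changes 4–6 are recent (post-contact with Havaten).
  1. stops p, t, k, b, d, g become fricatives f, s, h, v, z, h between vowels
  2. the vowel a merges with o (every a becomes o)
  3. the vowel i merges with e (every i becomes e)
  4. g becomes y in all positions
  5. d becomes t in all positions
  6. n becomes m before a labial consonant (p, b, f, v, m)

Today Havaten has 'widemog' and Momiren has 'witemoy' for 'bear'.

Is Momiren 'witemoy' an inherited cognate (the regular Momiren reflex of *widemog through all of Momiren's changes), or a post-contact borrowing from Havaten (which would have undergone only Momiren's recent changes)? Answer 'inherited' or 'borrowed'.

If inherited, *widemog would pass through all of Momiren's changes:
Momiren: *widemog
  widemog → wizemog   [intervocalic lenition]
  wizemog (rule 2 does not apply)
  wizemog → wezemog   [vowel merger]
  wezemog → wezemoy   [unconditioned shift]
  wezemoy (rule 5 does not apply)
  wezemoy (rule 6 does not apply)
  giving Momiren wezemoy.
If borrowed from Havaten 'widemog' after the early changes, it would undergo only the recent ones:
  rule 4 (unconditioned shift): widemog → widemoy
  rule 5 (unconditioned shift): widemoy → witemoy
  rule 6 (nasal place assimilation): no change (witemoy)
  ⇒ as a loan: witemoy
Momiren 'witemoy' matches the loan outcome 'witemoy', not the inherited 'wezemoy' — it skipped the early Momiren changes, so it was borrowed from Havaten.

borrowed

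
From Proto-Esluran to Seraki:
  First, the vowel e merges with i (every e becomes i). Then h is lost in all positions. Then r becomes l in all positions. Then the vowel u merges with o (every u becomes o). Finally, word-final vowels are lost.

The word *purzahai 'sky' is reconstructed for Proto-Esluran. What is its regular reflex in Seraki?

polzaa

Seraki: *purzahai
  purzahai (rule 1 does not apply)
  purzahai → purzaai   [h-loss]
  purzaai → pulzaai   [unconditioned shift]
  pulzaai → polzaai   [vowel merger]
  polzaai → polzaa   [apocope]
  giving Seraki polzaa.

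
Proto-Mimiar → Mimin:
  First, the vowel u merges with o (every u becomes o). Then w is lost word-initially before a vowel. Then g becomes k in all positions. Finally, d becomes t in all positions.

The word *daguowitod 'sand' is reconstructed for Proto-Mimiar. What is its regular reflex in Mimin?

Mimin: *daguowitod
  daguowitod → dagoowitod   [vowel merger]
  dagoowitod (rule 2 does not apply)
  dagoowitod → dakoowitod   [unconditioned shift]
  dakoowitod → takoowitot   [unconditioned shift]
  giving Mimin takoowitot.

takoowitot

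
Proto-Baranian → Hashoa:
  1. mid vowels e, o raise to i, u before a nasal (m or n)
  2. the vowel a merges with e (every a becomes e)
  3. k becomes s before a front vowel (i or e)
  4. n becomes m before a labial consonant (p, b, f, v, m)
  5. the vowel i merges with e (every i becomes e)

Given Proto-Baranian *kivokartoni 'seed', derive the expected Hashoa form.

Hashoa: *kivokartoni
  kivokartoni → kivokartuni   [pre-nasal raising]
  kivokartuni → kivokertuni   [vowel merger]
  kivokertuni → sivosertuni   [palatalisation]
  sivosertuni (rule 4 does not apply)
  sivosertuni → sevosertune   [vowel merger]
  giving Hashoa sevosertune.

sevosertune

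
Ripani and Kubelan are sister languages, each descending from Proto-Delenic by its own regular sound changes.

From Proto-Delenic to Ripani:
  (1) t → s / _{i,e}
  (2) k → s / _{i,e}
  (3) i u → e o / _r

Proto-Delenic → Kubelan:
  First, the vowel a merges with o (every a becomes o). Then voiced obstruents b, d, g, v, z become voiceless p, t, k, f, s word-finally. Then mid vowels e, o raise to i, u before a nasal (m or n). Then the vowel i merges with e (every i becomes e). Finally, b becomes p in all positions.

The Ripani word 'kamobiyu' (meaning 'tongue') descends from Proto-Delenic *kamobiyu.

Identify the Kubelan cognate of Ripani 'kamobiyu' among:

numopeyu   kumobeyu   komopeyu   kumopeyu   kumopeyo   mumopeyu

kumopeyu

Kubelan: *kamobiyu > komobiyu > kumobiyu > kumobeyu > kumopeyu  (by vowel merger, pre-nasal raising, vowel merger, unconditioned shift)
Only 'kumopeyu' matches the regular Kubelan development of *kamobiyu.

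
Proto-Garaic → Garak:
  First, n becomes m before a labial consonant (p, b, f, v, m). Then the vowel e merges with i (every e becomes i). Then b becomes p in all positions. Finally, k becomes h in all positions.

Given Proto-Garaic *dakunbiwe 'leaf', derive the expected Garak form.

dahumpiwi

Garak: *dakunbiwe > dakumbiwe > dakumbiwi > dakumpiwi > dahumpiwi  (by nasal place assimilation, vowel merger, unconditioned shift, unconditioned shift)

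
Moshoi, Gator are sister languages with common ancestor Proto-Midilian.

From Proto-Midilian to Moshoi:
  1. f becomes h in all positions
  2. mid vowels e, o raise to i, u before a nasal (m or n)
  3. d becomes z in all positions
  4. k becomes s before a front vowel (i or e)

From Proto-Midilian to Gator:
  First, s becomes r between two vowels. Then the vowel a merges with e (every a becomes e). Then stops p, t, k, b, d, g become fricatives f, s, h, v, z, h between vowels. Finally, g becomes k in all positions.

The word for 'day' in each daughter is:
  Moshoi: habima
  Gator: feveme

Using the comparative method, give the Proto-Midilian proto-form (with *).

Position 6: Moshoi has a, Gator has e. Moshoi preserves a here (none of its changes turn any other segment into a), so the proto-segment is *a.
Position 1: Moshoi has h, Gator has f. Taking the neighbouring segments as reconstructed: Moshoi h could go back to *f or *h; Gator f can only go back to *f — the one source consistent with every daughter is *f.
Continuing position by position gives *fabema; check it forward:
Moshoi: start from *fabema.
  rule 1 (unconditioned shift): fabema → habema
  rule 2 (pre-nasal raising): habema → habima
  rule 3: no change — habima
  rule 4: no change — habima
  ⇒ Moshoi habima
Gator: start from *fabema.
  rule 1: no change — fabema
  rule 2 (vowel merger): fabema → febeme
  rule 3 (intervocalic lenition): febeme → feveme
  rule 4: no change — feveme
  ⇒ Gator feveme
*fabema is the unique common source.

*fabema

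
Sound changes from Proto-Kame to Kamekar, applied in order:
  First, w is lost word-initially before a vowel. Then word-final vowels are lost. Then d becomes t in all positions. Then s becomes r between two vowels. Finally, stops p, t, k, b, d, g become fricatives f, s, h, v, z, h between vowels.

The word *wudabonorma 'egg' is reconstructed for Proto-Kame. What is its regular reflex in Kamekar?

Kamekar: start from *wudabonorma.
  rule 1 (glide loss): wudabonorma → udabonorma
  rule 2 (apocope): udabonorma → udabonorm
  rule 3 (unconditioned shift): udabonorm → utabonorm
  rule 4: no change — utabonorm
  rule 5 (intervocalic lenition): utabonorm → usavonorm
  ⇒ Kamekar usavonorm

usavonorm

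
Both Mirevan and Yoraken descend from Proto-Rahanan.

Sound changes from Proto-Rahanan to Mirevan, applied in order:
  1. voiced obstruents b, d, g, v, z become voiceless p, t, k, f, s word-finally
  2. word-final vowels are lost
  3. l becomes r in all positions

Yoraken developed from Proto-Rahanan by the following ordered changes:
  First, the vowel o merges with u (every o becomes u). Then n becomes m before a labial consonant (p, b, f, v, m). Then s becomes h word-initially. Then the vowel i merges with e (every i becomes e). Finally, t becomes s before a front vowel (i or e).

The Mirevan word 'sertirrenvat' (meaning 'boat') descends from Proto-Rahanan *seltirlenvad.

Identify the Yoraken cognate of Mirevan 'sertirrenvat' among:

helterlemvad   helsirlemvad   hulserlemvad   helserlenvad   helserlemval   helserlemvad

Yoraken: *seltirlenvad > seltirlemvad > heltirlemvad > helterlemvad > helserlemvad  (by nasal place assimilation, debuccalisation, vowel merger, palatalisation)
Only 'helserlemvad' matches the regular Yoraken development of *seltirlenvad.

helserlemvad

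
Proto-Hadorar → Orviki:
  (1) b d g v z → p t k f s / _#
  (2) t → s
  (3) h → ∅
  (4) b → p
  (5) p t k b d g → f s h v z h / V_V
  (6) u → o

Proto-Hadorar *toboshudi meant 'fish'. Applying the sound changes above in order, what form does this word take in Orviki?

Orviki: *toboshudi
  toboshudi (rule 1 does not apply)
  toboshudi → soboshudi   [unconditioned shift]
  soboshudi → sobosudi   [h-loss]
  sobosudi → soposudi   [unconditioned shift]
  soposudi → sofosuzi   [intervocalic lenition]
  sofosuzi → sofosozi   [vowel merger]
  giving Orviki sofosozi.

sofosozi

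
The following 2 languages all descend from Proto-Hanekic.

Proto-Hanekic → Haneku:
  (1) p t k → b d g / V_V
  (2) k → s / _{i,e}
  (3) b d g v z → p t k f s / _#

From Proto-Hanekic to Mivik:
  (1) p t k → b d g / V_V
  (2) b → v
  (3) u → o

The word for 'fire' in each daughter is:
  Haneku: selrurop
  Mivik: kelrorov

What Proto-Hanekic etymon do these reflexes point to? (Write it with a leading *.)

*kelrurob

Position 1: Haneku has s, Mivik has k. Mivik preserves k here (none of its changes turn any other segment into k), so the proto-segment is *k.
Position 8: Haneku has p, Mivik has v. Taking the neighbouring segments as reconstructed: Haneku p could go back to *p or *b; Mivik v could go back to *b or *v — the one source consistent with every daughter is *b.
This points to *kelrurob. Verify forward in each daughter:
Haneku: start from *kelrurob.
  rule 1: no change — kelrurob
  rule 2 (palatalisation): kelrurob → selrurob
  rule 3 (final devoicing): selrurob → selrurop
  ⇒ Haneku selrurop
Mivik: start from *kelrurob.
  rule 1: no change — kelrurob
  rule 2 (unconditioned shift): kelrurob → kelrurov
  rule 3 (vowel merger): kelrurov → kelrorov
  ⇒ Mivik kelrorov
No other proto-form is consistent with every reflex, so the reconstruction is *kelrurob.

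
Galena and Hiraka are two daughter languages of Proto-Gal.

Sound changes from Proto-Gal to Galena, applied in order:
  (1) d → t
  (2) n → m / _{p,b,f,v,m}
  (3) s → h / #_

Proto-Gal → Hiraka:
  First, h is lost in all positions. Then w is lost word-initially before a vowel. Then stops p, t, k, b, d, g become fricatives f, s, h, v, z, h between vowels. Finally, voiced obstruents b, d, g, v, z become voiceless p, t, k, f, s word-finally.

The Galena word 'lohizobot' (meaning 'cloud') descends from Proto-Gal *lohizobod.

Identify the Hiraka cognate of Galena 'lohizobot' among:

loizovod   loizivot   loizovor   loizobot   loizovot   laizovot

Hiraka: *lohizobod
  lohizobod → loizobod   [h-loss]
  loizobod (rule 2 does not apply)
  loizobod → loizovod   [intervocalic lenition]
  loizovod → loizovot   [final devoicing]
  giving Hiraka loizovot.

loizovot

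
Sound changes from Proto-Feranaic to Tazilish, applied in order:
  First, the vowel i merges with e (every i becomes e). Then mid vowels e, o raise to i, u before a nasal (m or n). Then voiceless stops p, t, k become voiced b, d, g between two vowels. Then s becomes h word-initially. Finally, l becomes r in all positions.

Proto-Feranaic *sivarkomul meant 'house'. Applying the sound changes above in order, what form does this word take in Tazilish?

Tazilish: *sivarkomul > sevarkomul > sevarkumul > hevarkumul > hevarkumur  (by vowel merger, pre-nasal raising, debuccalisation, unconditioned shift)

hevarkumur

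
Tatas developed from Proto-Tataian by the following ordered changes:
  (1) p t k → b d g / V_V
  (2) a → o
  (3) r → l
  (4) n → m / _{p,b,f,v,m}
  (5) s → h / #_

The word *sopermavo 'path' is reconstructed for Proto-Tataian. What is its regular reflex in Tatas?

hobelmovo

Tatas: *sopermavo
  sopermavo → sobermavo   [intervocalic voicing]
  sobermavo → sobermovo   [vowel merger]
  sobermovo → sobelmovo   [unconditioned shift]
  sobelmovo (rule 4 does not apply)
  sobelmovo → hobelmovo   [debuccalisation]
  giving Tatas hobelmovo.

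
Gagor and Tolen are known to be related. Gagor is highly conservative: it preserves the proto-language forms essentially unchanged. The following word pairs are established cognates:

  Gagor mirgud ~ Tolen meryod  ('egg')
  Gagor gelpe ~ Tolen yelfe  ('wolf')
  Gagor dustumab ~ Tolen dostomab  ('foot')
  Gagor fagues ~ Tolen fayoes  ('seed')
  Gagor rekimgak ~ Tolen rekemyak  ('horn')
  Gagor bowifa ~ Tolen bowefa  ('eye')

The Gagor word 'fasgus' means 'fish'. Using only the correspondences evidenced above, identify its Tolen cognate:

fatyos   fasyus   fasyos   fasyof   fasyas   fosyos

mirgud ~ meryod — Gagor g corresponds to Tolen y after a consonant, before a back vowel.
mirgud ~ meryod, dustumab ~ dostomab — Gagor u corresponds to Tolen o after a consonant, before a consonant other than r, m, n, p, b, f, v.
Applying these to Gagor 'fasgus':
  fasgus → fasyus   (g→y after a consonant, before a back vowel)
  fasyus → fasyos   (u→o after a consonant, before a consonant other than r, m, n, p, b, f, v)
So the Tolen cognate is 'fasyos'.

fasyos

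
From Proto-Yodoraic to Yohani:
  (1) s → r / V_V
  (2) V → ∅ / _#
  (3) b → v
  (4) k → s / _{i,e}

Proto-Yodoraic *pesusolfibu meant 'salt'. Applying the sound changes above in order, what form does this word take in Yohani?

perurolfiv

Yohani: start from *pesusolfibu.
  rule 1 (rhotacism): pesusolfibu → perurolfibu
  rule 2 (apocope): perurolfibu → perurolfib
  rule 3 (unconditioned shift): perurolfib → perurolfiv
  rule 4: no change — perurolfiv
  ⇒ Yohani perurolfiv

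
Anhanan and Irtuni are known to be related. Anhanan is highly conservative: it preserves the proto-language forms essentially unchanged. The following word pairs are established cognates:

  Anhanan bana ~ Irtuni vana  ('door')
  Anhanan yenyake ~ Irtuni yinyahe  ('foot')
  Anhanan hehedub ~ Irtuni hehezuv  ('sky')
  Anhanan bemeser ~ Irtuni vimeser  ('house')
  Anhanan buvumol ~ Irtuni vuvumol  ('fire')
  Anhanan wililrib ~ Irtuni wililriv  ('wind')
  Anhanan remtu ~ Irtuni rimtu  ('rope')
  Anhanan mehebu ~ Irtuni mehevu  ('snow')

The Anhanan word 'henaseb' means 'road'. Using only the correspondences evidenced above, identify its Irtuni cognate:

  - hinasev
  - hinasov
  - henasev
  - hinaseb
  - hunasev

hinasev

yenyake ~ yinyahe — Anhanan e corresponds to Irtuni i after a consonant, before a nasal.
hehedub ~ hehezuv, wililrib ~ wililriv — Anhanan b corresponds to Irtuni v word-finally.
Applying these to Anhanan 'henaseb':
  henaseb → hinaseb   (e→i after a consonant, before a nasal)
  hinaseb → hinasev   (b→v word-finally)
So the Irtuni cognate is 'hinasev'.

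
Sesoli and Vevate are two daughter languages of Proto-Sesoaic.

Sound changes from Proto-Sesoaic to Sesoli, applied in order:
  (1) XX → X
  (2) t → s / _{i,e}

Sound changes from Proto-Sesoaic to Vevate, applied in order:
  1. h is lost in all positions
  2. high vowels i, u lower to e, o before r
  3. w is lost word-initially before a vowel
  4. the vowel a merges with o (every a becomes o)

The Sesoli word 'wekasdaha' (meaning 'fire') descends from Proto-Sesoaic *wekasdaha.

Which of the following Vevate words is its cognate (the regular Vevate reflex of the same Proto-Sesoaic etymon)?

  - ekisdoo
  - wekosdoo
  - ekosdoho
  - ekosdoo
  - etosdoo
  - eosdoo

ekosdoo

Vevate: *wekasdaha
  wekasdaha → wekasdaa   [h-loss]
  wekasdaa (rule 2 does not apply)
  wekasdaa → ekasdaa   [glide loss]
  ekasdaa → ekosdoo   [vowel merger]
  giving Vevate ekosdoo.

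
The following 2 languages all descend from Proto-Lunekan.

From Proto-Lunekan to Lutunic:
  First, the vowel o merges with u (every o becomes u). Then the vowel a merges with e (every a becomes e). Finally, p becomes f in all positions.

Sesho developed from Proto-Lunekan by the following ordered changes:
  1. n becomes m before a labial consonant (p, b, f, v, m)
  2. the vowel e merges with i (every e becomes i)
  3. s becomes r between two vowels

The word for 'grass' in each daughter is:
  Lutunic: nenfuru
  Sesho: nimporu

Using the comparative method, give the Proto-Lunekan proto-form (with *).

*nenporu

Position 2: Lutunic has e, Sesho has i. Taking the neighbouring segments as reconstructed: Lutunic e could go back to *a or *e; Sesho i could go back to *e or *i — the one source consistent with every daughter is *e.
Position 3: Lutunic has n, Sesho has m. Lutunic preserves n here (none of its changes turn any other segment into n), so the proto-segment is *n.
Position 5: Lutunic has u, Sesho has o. Sesho preserves o here (none of its changes turn any other segment into o), so the proto-segment is *o.
Verify the candidate proto-form against each daughter:
Lutunic: *nenporu > nenpuru > nenfuru  (by vowel merger, unconditioned shift)
Sesho: *nenporu
  nenporu → nemporu   [nasal place assimilation]
  nemporu → nimporu   [vowel merger]
  nimporu (rule 3 does not apply)
  giving Sesho nimporu.
No other proto-form is consistent with every reflex, so the reconstruction is *nenporu.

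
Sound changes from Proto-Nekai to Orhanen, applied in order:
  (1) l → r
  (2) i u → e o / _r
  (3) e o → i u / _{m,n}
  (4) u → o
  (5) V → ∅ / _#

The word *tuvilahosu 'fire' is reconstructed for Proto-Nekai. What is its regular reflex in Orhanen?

toverahos

Orhanen: *tuvilahosu
  tuvilahosu → tuvirahosu   [unconditioned shift]
  tuvirahosu → tuverahosu   [pre-rhotic lowering]
  tuverahosu (rule 3 does not apply)
  tuverahosu → toverahoso   [vowel merger]
  toverahoso → toverahos   [apocope]
  giving Orhanen toverahos.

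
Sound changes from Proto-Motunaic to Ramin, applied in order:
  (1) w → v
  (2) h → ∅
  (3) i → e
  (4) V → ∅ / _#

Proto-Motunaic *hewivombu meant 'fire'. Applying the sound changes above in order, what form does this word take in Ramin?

Ramin: *hewivombu > hevivombu > evivombu > evevombu > evevomb  (by unconditioned shift, h-loss, vowel merger, apocope)

evevomb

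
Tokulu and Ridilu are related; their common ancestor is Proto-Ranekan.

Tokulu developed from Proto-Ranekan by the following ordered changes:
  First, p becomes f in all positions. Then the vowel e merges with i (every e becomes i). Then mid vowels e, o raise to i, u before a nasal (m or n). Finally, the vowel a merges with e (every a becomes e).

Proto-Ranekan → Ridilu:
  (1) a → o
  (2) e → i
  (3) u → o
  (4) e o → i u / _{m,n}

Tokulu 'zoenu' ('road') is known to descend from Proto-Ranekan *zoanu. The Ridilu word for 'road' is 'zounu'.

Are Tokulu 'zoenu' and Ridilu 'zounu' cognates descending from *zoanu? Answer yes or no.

no

Derive the expected Ridilu reflex of *zoanu:
Ridilu: *zoanu
  zoanu → zoonu   [vowel merger]
  zoonu (rule 2 does not apply)
  zoonu → zoono   [vowel merger]
  zoono → zouno   [pre-nasal raising]
  giving Ridilu zouno.
The regular Ridilu reflex would be 'zouno', but the attested form is 'zounu'. The correspondence is irregular, so they are not cognates (the Ridilu form has a different source).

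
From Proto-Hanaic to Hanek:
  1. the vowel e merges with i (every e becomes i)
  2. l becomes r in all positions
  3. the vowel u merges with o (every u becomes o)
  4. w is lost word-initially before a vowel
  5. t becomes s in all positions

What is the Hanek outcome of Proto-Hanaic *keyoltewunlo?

kiyorsiwonro

Hanek: *keyoltewunlo > kiyoltiwunlo > kiyortiwunro > kiyortiwonro > kiyorsiwonro  (by vowel merger, unconditioned shift, vowel merger, unconditioned shift)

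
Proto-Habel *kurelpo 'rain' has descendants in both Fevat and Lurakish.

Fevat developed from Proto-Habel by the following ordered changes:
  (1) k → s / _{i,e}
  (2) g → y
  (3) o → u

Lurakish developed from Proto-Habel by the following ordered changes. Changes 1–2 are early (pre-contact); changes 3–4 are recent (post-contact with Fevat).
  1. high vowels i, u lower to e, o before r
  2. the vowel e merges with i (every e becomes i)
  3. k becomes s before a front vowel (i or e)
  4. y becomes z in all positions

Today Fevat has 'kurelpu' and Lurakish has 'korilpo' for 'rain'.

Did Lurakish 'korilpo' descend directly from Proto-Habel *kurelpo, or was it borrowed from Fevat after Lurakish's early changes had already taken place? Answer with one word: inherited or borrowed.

inherited

If inherited, *kurelpo would pass through all of Lurakish's changes:
Lurakish: *kurelpo
  kurelpo → korelpo   [pre-rhotic lowering]
  korelpo → korilpo   [vowel merger]
  korilpo (rule 3 does not apply)
  korilpo (rule 4 does not apply)
  giving Lurakish korilpo.
If borrowed from Fevat 'kurelpu' after the early changes, it would undergo only the recent ones:
  rule 3 (palatalisation): no change (kurelpu)
  rule 4 (unconditioned shift): no change (kurelpu)
  ⇒ as a loan: kurelpu
Lurakish 'korilpo' matches the inherited outcome exactly, so it is an inherited cognate, not a loan.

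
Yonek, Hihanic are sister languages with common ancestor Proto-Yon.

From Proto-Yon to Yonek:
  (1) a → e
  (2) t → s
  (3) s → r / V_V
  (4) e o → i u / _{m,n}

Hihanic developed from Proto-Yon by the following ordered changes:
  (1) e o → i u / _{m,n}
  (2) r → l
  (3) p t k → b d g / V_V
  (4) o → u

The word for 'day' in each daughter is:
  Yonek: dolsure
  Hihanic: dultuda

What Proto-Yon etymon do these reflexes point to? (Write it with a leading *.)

Position 4: Yonek has s, Hihanic has t. Hihanic preserves t here (none of its changes turn any other segment into t), so the proto-segment is *t.
Position 7: Yonek has e, Hihanic has a. Hihanic preserves a here (none of its changes turn any other segment into a), so the proto-segment is *a.
Position 2: Yonek has o, Hihanic has u. Yonek preserves o here (none of its changes turn any other segment into o), so the proto-segment is *o.
Verify the candidate proto-form against each daughter:
Yonek: *doltuta > doltute > dolsuse > dolsure  (by vowel merger, unconditioned shift, rhotacism)
Hihanic: *doltuta > doltuda > dultuda  (by intervocalic voicing, vowel merger)
*doltuta is the unique common source.

*doltuta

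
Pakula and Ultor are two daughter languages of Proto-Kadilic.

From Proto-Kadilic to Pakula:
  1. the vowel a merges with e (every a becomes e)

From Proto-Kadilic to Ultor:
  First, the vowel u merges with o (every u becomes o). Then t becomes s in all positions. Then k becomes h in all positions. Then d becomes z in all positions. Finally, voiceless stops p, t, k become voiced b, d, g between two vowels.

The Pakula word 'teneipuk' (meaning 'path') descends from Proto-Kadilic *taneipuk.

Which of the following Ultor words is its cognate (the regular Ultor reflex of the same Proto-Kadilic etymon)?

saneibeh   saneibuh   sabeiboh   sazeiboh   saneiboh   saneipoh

saneiboh

Ultor: start from *taneipuk.
  rule 1 (vowel merger): taneipuk → taneipok
  rule 2 (unconditioned shift): taneipok → saneipok
  rule 3 (unconditioned shift): saneipok → saneipoh
  rule 4: no change — saneipoh
  rule 5 (intervocalic voicing): saneipoh → saneiboh
  ⇒ Ultor saneiboh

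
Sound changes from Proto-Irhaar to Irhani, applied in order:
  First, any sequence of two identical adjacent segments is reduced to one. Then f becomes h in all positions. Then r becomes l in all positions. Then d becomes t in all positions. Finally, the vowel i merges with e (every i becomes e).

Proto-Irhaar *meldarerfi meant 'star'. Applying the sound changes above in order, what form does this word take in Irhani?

Irhani: *meldarerfi
  meldarerfi (rule 1 does not apply)
  meldarerfi → meldarerhi   [unconditioned shift]
  meldarerhi → meldalelhi   [unconditioned shift]
  meldalelhi → meltalelhi   [unconditioned shift]
  meltalelhi → meltalelhe   [vowel merger]
  giving Irhani meltalelhe.

meltalelhe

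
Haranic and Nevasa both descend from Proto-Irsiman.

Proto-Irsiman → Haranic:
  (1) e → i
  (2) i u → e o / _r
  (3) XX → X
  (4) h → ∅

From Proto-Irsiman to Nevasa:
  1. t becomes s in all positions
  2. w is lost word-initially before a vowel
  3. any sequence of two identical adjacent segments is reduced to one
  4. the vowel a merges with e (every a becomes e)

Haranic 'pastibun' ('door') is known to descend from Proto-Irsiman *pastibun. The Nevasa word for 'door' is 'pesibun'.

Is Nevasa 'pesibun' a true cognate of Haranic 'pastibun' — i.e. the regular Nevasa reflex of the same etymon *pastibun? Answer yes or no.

Derive the expected Nevasa reflex of *pastibun:
Nevasa: *pastibun > passibun > pasibun > pesibun  (by unconditioned shift, degemination, vowel merger)
Nevasa 'pesibun' matches the regular reflex exactly, so the pair is cognate.

yes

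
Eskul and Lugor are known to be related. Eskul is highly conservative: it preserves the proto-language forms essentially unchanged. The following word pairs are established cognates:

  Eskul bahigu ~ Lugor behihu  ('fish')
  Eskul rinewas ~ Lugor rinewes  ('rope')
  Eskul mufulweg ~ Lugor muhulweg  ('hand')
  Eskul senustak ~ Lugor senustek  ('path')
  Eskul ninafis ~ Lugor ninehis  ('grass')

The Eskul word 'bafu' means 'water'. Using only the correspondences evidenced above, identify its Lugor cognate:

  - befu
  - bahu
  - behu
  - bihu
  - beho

behu

ninafis ~ ninehis — Eskul a corresponds to Lugor e after a consonant, before a labial obstruent.
mufulweg ~ muhulweg — Eskul f corresponds to Lugor h between vowels (before a back vowel).
Applying these to Eskul 'bafu':
  bafu → befu   (a→e after a consonant, before a labial obstruent)
  befu → behu   (f→h between vowels (before a back vowel))
So the Lugor cognate is 'behu'.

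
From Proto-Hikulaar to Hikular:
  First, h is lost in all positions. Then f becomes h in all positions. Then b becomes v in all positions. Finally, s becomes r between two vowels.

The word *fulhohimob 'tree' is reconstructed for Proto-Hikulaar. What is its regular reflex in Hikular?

Hikular: *fulhohimob
  fulhohimob → fuloimob   [h-loss]
  fuloimob → huloimob   [unconditioned shift]
  huloimob → huloimov   [unconditioned shift]
  huloimov (rule 4 does not apply)
  giving Hikular huloimov.

huloimov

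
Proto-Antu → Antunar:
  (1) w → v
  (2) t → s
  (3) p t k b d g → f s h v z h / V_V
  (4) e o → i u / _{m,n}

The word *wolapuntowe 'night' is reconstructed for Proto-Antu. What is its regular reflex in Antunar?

Antunar: *wolapuntowe
  wolapuntowe → volapuntove   [unconditioned shift]
  volapuntove → volapunsove   [unconditioned shift]
  volapunsove → volafunsove   [intervocalic lenition]
  volafunsove (rule 4 does not apply)
  giving Antunar volafunsove.

volafunsove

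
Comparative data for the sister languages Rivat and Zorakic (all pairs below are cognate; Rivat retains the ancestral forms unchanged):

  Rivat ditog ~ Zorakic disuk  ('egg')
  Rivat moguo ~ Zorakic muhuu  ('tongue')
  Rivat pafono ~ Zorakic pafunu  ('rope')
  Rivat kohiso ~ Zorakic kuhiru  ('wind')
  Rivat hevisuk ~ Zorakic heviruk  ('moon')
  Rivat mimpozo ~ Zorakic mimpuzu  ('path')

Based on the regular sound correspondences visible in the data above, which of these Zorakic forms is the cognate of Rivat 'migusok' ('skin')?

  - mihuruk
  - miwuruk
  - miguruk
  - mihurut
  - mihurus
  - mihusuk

mihuruk

moguo ~ muhuu — Rivat g corresponds to Zorakic h between vowels (before a back vowel).
kohiso ~ kuhiru — Rivat s corresponds to Zorakic r between vowels (before a back vowel).
ditog ~ disuk, moguo ~ muhuu — Rivat o corresponds to Zorakic u after a consonant, before a consonant other than r, m, n, p, b, f, v.
Applying these to Rivat 'migusok':
  migusok → mihusok   (g→h between vowels (before a back vowel))
  mihusok → mihurok   (s→r between vowels (before a back vowel))
  mihurok → mihuruk   (o→u after a consonant, before a consonant other than r, m, n, p, b, f, v)
So the Zorakic cognate is 'mihuruk'.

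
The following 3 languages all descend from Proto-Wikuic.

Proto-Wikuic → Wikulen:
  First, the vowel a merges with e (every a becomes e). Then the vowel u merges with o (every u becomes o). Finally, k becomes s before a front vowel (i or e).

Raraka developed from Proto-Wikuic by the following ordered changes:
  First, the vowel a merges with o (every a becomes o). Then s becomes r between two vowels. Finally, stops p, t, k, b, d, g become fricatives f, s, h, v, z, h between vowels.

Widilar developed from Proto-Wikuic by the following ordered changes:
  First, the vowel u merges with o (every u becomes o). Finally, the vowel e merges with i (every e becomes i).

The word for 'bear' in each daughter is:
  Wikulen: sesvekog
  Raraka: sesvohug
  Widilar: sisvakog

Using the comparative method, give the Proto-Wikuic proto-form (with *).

Position 7: Wikulen has o, Raraka has u, Widilar has o. Raraka preserves u here (none of its changes turn any other segment into u), so the proto-segment is *u.
Position 6: Wikulen has k, Raraka has h, Widilar has k. Wikulen preserves k here (none of its changes turn any other segment into k), so the proto-segment is *k.
Position 5: Wikulen has e, Raraka has o, Widilar has a. Widilar preserves a here (none of its changes turn any other segment into a), so the proto-segment is *a.
This points to *sesvakug. Verify forward in each daughter:
Wikulen: *sesvakug > sesvekug > sesvekog  (by vowel merger, vowel merger)
Raraka: start from *sesvakug.
  rule 1 (vowel merger): sesvakug → sesvokug
  rule 2: no change — sesvokug
  rule 3 (intervocalic lenition): sesvokug → sesvohug
  ⇒ Raraka sesvohug
Widilar: *sesvakug > sesvakog > sisvakog  (by vowel merger, vowel merger)
No other proto-form is consistent with every reflex, so the reconstruction is *sesvakug.

*sesvakug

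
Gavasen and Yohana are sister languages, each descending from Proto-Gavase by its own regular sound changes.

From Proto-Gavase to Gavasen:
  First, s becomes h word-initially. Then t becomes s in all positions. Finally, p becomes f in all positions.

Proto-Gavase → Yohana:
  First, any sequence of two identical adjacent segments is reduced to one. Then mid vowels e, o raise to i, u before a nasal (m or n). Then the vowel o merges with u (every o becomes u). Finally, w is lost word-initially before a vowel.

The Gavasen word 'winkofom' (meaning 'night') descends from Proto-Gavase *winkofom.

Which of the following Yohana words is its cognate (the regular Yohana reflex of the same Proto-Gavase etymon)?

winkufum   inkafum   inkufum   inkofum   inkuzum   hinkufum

inkufum

Yohana: *winkofom
  winkofom (rule 1 does not apply)
  winkofom → winkofum   [pre-nasal raising]
  winkofum → winkufum   [vowel merger]
  winkufum → inkufum   [glide loss]
  giving Yohana inkufum.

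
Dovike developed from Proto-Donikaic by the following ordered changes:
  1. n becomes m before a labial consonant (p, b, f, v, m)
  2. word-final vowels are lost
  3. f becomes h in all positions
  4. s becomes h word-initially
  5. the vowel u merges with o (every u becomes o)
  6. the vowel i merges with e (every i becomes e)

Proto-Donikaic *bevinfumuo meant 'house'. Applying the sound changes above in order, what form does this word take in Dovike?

Dovike: *bevinfumuo
  bevinfumuo → bevimfumuo   [nasal place assimilation]
  bevimfumuo → bevimfumu   [apocope]
  bevimfumu → bevimhumu   [unconditioned shift]
  bevimhumu (rule 4 does not apply)
  bevimhumu → bevimhomo   [vowel merger]
  bevimhomo → bevemhomo   [vowel merger]
  giving Dovike bevemhomo.

bevemhomo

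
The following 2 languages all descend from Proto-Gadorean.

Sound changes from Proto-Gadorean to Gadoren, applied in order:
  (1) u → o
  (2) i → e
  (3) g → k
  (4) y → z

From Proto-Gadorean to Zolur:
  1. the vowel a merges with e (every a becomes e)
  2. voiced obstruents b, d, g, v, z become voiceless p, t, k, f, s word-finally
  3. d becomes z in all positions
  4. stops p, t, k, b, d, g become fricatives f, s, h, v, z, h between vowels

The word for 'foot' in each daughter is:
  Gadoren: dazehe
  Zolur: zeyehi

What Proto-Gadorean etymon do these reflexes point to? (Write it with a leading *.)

Position 6: Gadoren has e, Zolur has i. Zolur preserves i here (none of its changes turn any other segment into i), so the proto-segment is *i.
Position 1: Gadoren has d, Zolur has z. Gadoren preserves d here (none of its changes turn any other segment into d), so the proto-segment is *d.
Position 3: Gadoren has z, Zolur has y. Zolur preserves y here (none of its changes turn any other segment into y), so the proto-segment is *y.
Verify the candidate proto-form against each daughter:
Gadoren: *dayehi > dayehe > dazehe  (by vowel merger, unconditioned shift)
Zolur: *dayehi
  dayehi → deyehi   [vowel merger]
  deyehi (rule 2 does not apply)
  deyehi → zeyehi   [unconditioned shift]
  zeyehi (rule 4 does not apply)
  giving Zolur zeyehi.
No other proto-form is consistent with every reflex, so the reconstruction is *dayehi.

*dayehi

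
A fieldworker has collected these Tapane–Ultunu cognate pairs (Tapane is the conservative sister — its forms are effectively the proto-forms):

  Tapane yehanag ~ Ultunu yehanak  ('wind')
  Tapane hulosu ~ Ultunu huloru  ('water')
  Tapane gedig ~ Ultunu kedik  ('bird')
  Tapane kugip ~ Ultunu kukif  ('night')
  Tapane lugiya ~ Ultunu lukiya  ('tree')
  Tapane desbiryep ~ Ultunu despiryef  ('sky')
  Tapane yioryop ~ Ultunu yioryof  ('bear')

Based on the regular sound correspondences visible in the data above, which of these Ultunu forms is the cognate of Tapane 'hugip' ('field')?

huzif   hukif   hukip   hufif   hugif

hukif

kugip ~ kukif, lugiya ~ lukiya — Tapane g corresponds to Ultunu k between vowels (before a front vowel).
kugip ~ kukif, desbiryep ~ despiryef — Tapane p corresponds to Ultunu f word-finally.
Applying these to Tapane 'hugip':
  hugip → hukip   (g→k between vowels (before a front vowel))
  hukip → hukif   (p→f word-finally)
So the Ultunu cognate is 'hukif'.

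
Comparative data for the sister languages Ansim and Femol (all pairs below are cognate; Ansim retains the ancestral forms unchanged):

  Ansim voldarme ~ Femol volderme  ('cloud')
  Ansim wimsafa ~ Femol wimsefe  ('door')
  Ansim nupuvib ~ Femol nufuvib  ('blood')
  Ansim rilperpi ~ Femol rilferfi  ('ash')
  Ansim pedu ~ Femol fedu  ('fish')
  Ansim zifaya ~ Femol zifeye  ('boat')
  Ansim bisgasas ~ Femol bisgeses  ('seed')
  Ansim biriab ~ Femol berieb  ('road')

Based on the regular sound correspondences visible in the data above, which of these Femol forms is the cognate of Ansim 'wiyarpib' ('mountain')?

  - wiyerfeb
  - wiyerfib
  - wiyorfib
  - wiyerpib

voldarme ~ volderme — Ansim a corresponds to Femol e after a consonant, before r.
rilperpi ~ rilferfi — Ansim p corresponds to Femol f after a consonant, before a front vowel.
Applying these to Ansim 'wiyarpib':
  wiyarpib → wiyerpib   (a→e after a consonant, before r)
  wiyerpib → wiyerfib   (p→f after a consonant, before a front vowel)
So the Femol cognate is 'wiyerfib'.

wiyerfib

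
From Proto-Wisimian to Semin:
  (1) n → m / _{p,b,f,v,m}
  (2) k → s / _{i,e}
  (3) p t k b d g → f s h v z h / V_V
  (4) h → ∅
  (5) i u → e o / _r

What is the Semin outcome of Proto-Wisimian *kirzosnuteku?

Semin: start from *kirzosnuteku.
  rule 1: no change — kirzosnuteku
  rule 2 (palatalisation): kirzosnuteku → sirzosnuteku
  rule 3 (intervocalic lenition): sirzosnuteku → sirzosnusehu
  rule 4 (h-loss): sirzosnusehu → sirzosnuseu
  rule 5 (pre-rhotic lowering): sirzosnuseu → serzosnuseu
  ⇒ Semin serzosnuseu

serzosnuseu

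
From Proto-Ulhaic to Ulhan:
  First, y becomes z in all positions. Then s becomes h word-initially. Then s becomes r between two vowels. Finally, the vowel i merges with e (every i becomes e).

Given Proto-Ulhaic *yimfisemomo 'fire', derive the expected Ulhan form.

zemferemomo

Ulhan: start from *yimfisemomo.
  rule 1 (unconditioned shift): yimfisemomo → zimfisemomo
  rule 2: no change — zimfisemomo
  rule 3 (rhotacism): zimfisemomo → zimfiremomo
  rule 4 (vowel merger): zimfiremomo → zemferemomo
  ⇒ Ulhan zemferemomo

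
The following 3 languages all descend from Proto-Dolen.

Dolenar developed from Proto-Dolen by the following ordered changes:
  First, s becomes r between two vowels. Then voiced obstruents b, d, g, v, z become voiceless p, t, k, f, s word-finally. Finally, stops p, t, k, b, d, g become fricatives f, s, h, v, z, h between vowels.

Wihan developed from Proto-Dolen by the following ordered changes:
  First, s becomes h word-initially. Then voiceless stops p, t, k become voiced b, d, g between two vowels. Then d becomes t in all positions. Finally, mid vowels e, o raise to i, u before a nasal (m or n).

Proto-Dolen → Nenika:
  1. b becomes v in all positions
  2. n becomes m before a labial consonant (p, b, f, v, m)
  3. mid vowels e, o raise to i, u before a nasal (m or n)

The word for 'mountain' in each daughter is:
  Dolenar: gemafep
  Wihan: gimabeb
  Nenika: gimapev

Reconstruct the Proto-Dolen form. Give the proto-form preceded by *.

Position 2: Dolenar has e, Wihan has i, Nenika has i. Dolenar preserves e here (none of its changes turn any other segment into e), so the proto-segment is *e.
Position 5: Dolenar has f, Wihan has b, Nenika has p. Nenika preserves p here (none of its changes turn any other segment into p), so the proto-segment is *p.
Position 7: Dolenar has p, Wihan has b, Nenika has v. Taking the neighbouring segments as reconstructed: Dolenar p could go back to *p or *b; Wihan b can only go back to *b; Nenika v could go back to *b or *v — the one source consistent with every daughter is *b.
This points to *gemapeb. Verify forward in each daughter:
Dolenar: *gemapeb
  gemapeb (rule 1 does not apply)
  gemapeb → gemapep   [final devoicing]
  gemapep → gemafep   [intervocalic lenition]
  giving Dolenar gemafep.
Wihan: *gemapeb
  gemapeb (rule 1 does not apply)
  gemapeb → gemabeb   [intervocalic voicing]
  gemabeb (rule 3 does not apply)
  gemabeb → gimabeb   [pre-nasal raising]
  giving Wihan gimabeb.
Nenika: *gemapeb > gemapev > gimapev  (by unconditioned shift, pre-nasal raising)
No other proto-form is consistent with every reflex, so the reconstruction is *gemapeb.

*gemapeb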